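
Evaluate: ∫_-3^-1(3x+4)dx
Step 1: Find antiderivative F(x) = (3/2)x^2+4x
Step 2: F(-1) - F(-3) = -5/2 - (3/2) = -4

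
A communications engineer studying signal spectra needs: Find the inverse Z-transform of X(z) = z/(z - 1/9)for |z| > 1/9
Standard pair: z/(z-a) <-> a^n * u[n] for causal signals
With a=1/9: x[n]=(1/9)^n * u[n]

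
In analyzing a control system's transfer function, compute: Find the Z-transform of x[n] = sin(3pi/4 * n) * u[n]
Z{sin(w0*n)*u[n]}=z*sin(w0)/(z^2 - 2z*cos(w0) + 1)
With w0=3pi/4: X(z)=z*sin(3pi/4)/(z^2 - 2z*cos(3pi/4) + 1)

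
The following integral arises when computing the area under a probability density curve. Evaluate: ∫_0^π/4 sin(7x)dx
Antiderivative: -cos(7x)/7
Evaluate at bounds: [-cos(7·π/4)/7] - [-cos(7·0)/7]
= (-(√2/2) + (1))/7 = 1/7 - √2/14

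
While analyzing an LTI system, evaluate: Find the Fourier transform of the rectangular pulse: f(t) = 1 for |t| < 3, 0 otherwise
F(omega)=integral from -3 to 3 of e^(-j*omega*t) dt
=2*sin(3*omega)/omega=6*sinc(3*omega/pi)

Answer: 2*sin(3*omega)/omega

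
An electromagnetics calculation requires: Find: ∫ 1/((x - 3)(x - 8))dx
Partial fractions: 1/((x-3)(x-8))=A/(x-3) + B/(x-8)
A=-1/5, B=1/5
∫ [-1/5· 1/(x-3) + 1/5· 1/(x-8)] dx
=(1/5)[ln|x-8| - ln|x-3|] + C

Answer: (1/5)·ln|(x-8)/(x-3)| + C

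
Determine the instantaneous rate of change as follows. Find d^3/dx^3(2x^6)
Apply power rule 3 times:
d^1: 12x^5
d^2: 60x^4
d^3: 240x^3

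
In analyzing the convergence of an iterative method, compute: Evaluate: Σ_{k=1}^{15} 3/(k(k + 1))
Partial fractions: 3/(k(k+1))=3/k - 3/(k+1)
Telescoping sum: 3(1-1/16)=3·15/16

Answer: 45/16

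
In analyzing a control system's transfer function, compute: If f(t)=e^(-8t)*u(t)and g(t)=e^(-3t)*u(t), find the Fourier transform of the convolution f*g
By the convolution theorem: F{f * g} = F(omega) * G(omega)
F(omega) = 1/(8+j * omega), G(omega) = 1/(3+j * omega)
F{f * g} = 1/((8+j * omega)(3+j * omega))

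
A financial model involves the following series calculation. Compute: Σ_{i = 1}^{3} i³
Using formula: Σ i^3 = [n(n + 1)/2]² = [3·4/2]² = 36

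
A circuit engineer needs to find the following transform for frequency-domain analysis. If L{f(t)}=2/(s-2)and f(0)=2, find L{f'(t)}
L{f'(t)}=s·F(s) - f(0)=2s/(s-2) - 2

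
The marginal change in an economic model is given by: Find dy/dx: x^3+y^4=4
Differentiate: 3x^2 + 4y^3·(dy/dx)=0
dy/dx=-3x^2/(4y^3)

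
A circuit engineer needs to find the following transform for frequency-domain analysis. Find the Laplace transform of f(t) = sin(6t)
L{sin(wt)}=w/(s² + w²)
L{sin(6t)}=6/(s² + 36)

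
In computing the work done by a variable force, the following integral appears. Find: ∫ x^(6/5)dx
Power rule: ∫ x^(6/5) dx = x^(11/5)/(11/5)+C

Answer: (5/11)·x^(11/5)+C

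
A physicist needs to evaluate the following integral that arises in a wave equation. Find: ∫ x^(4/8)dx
Power rule: ∫ x^(1/2) dx = x^(3/2)/(3/2) + C

Answer: (2/3)·x^(3/2) + C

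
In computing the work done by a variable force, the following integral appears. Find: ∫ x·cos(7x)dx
By parts: u = x, dv = cos(7x) dx
du = dx, v = sin(7x)/7
= x·sin(7x)/7 + cos(7x)/7² + C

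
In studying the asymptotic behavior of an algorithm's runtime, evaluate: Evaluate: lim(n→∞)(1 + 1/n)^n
This is the definition of e^1: lim(1+1/n)^n = e^1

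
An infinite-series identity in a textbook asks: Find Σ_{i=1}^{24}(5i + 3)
= 5·Σ i+3·24 = 5·300+72 = 1572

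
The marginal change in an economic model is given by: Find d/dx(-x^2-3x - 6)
Power rule: d/dx(ax^n) = n·a·x^(n-1)
Term by term: -2·x - 3

Answer: -2x - 3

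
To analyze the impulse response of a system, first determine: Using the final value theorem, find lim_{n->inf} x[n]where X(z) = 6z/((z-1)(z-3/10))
Final value theorem: lim x[n] = lim_{z->1} (z-1)*X(z)
(z-1)*X(z) = 6z/(z-3/10)
As z->1: 6/(1-3/10) = 6/(7/10) = 60/7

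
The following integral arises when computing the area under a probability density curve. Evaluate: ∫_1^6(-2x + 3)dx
Step 1: Find antiderivative F(x)=-x^2+3x
Step 2: F(6) - F(1)=-18 - (2)=-20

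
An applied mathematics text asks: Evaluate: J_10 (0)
J_n(0)=0 for all n > 0 (Bessel function of first kind)
J_10(0)=0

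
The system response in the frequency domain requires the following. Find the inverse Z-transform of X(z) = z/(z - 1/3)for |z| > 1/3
Standard pair: z/(z-a) <-> a^n*u[n] for causal signals
With a=1/3: x[n]=(1/3)^n*u[n]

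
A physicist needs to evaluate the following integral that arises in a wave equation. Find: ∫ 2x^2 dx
Using power rule: ∫ 2x^2 dx = 2/3 x^3+C = (2/3)x^3+C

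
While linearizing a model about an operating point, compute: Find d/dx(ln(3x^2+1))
Chain rule: d/dx[ln(u)]=u'/u where u=3x^2 + 1
u'=6x

Answer: (6x)/(3x^2 + 1)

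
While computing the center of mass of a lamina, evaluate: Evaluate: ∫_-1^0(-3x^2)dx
Step 1: Find antiderivative F(x)=-x^3
Step 2: F(0) - F(-1)=0 - (1)=-1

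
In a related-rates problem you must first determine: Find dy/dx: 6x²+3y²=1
Differentiate: 12x + 6y·(dy/dx)=0
dy/dx=-12x/(6y)=-2·(x/y)

Answer: dy/dx=-2·(x/y)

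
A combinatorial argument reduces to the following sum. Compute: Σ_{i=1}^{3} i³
Using formula: Σ i^3=[n(n + 1)/2]²=[3·4/2]²=36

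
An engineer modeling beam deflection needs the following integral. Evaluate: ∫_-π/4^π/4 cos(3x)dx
Antiderivative: sin(3x)/3
Evaluate at bounds: [sin(3·π/4)/3] - [sin(3·-π/4)/3]
= ((√2/2) - (-√2/2))/3 = √2/3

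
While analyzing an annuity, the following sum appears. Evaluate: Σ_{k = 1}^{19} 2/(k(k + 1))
Partial fractions: 2/(k(k + 1)) = 2/k - 2/(k + 1)
Telescoping sum: 2(1 - 1/20) = 2·19/20

Answer: 19/10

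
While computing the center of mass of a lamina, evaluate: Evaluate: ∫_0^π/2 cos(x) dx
Antiderivative: sin(x)
Evaluate at bounds: [sin(1·π/2)/1] - [sin(1·0)/1]
= ((1) - (0))/1 = 1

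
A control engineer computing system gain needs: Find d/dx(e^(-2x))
Chain rule: d/dx[e^u] = e^u · u' where u = -2x
u' = -2

Answer: -2·e^(-2x)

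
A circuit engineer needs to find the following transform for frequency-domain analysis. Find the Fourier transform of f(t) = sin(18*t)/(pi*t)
sin(W*t)/(pi*t)=(W/pi)*sinc(W*t/pi) is the impulse response of the ideal low-pass filter with cutoff W (here W=18).
Its Fourier transform is a rectangular function:
F(omega)=1 for |omega| < 18, 0 otherwise

Answer: rect(omega/36) [i.e., 1 for |omega| < 18, 0 otherwise]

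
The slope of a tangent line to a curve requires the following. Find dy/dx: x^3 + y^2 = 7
Differentiate: 3x^2+2y·(dy/dx) = 0
dy/dx = -3x^2/(2y)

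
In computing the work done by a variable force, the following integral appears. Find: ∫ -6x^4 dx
Using power rule: ∫ -6x^4 dx=-6/5 x^5+C=(-6/5)x^5+C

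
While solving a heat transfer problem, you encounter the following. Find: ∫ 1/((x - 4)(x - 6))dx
Partial fractions: 1/((x-4)(x-6)) = A/(x-4)+B/(x-6)
A = -1/2, B = 1/2
∫ [-1/2· 1/(x-4)+1/2· 1/(x-6)] dx
= (1/2)[ln|x-6| - ln|x-4|]+C

Answer: (1/2)·ln|(x-6)/(x-4)|+C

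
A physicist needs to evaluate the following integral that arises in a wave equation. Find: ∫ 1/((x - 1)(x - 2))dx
Partial fractions: 1/((x-1)(x-2))=A/(x-1) + B/(x-2)
A=-1, B=1
∫ [-1· 1/(x-1) + 1· 1/(x-2)] dx
=(1)[ln|x-2| - ln|x-1|] + C

Answer: ln|(x-2)/(x-1)| + C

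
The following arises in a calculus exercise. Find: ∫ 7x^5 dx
Using power rule: ∫ 7x^5 dx = 7/6 x^6 + C = (7/6)x^6 + C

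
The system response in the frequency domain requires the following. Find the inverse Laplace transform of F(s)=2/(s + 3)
L^(-1){2/(s-a)} = c·e^(at)
Here a = -3, c = 2

Answer: 2e^(-3t)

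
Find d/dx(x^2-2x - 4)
Power rule: d/dx(ax^n)=n·a·x^(n-1)
Term by term: 2·x - 2

Answer: 2x - 2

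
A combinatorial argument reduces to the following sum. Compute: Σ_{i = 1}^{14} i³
Using formula: Σ i^3=[n(n+1)/2]²=[14·15/2]²=11025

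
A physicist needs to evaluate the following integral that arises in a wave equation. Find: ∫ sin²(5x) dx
Using identity sin²(u) = (1 - cos(2u))/2:
∫ (1 - cos(10x))/2 dx = x/2 - sin(10x)/20+C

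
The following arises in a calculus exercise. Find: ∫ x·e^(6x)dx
Integration by parts: u = x, dv = e^(6x) dx
du = dx, v = e^(6x)/6
= x·e^(6x)/6 - ∫ e^(6x)/6 dx
= x·e^(6x)/6 - e^(6x)/36+C

Answer: e^(6x)(x/6-1/36)+C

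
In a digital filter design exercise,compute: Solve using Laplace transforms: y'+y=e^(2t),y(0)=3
Take L: sY - 3+Y=1/(s-2)
Y(s+1)=1/(s-2)+3
Y=1/((s-2)(s+1))+3/(s+1)
Partial fractions: 1/((s-2)(s+1))=(1/3)/(s-2) - (1/3)/(s+1)
So Y=(1/3)/(s-2)+(8/3)/(s+1)
Inverse Laplace transform (L^(-1){1/(s-2)}=e^(2t), L^(-1){1/(s+1)}=e^(-t)):

Answer: y(t)=(1/3)·e^(2t)+(8/3)·e^(-t)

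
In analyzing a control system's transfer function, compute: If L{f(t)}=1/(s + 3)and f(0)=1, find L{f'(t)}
L{f'(t)}=s·F(s) - f(0)=s/(s + 3) - 1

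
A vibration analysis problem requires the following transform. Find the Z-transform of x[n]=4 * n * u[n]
Z{n*u[n]}=z/(z-1)^2
By linearity: Z{4*n*u[n]}=4z/(z-1)^2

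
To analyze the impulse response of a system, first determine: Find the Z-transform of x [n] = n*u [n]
Standard pair: Z{n*u[n]}=z/(z-1)^2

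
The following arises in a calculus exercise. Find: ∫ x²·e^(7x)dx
Integration by parts twice:
First: u=x², dv=e^(7x) dx => x²e^(7x)/7 - (2/7)∫ xe^(7x) dx
Second (∫ xe^(7x) dx): xe^(7x)/7 - e^(7x)/49
Combining: e^(7x)(x²/7 - 2x/49 + 2/343) + C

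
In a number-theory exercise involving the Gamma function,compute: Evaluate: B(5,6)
B(x,y)=Γ(x)Γ(y)/Γ(x + y)=(x-1)!(y-1)!/(x + y-1)!
B(5,6)=4!·5!/10!=1/1260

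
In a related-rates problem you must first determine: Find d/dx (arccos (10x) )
d/dx[arccos(u)] = -u'/√(1-u²), u = 10x, u' = 10

Answer: -10/√(1 - 100x²)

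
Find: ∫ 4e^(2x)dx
Since d/dx[e^(2x)] = 2e^(2x), we get 2 e^(2x)+C

Answer: 2e^(2x)+C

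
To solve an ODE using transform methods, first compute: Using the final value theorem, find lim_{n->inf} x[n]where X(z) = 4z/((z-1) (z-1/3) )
Final value theorem: lim x[n] = lim_{z->1} (z-1)*X(z)
(z-1)*X(z) = 4z/(z-1/3)
As z->1: 4/(1-1/3) = 4/(2/3) = 6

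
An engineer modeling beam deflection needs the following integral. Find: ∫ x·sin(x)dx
By parts: u = x, dv = sin(x) dx
du = dx, v = -cos(x)
= -x·cos(x) + sin(x) + C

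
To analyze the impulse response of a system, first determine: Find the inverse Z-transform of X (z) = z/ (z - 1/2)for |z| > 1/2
Standard pair: z/(z-a) <-> a^n * u[n] for causal signals
With a=1/2: x[n]=(1/2)^n * u[n]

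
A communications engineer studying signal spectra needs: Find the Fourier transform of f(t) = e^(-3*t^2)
The Fourier transform of a Gaussian e^(-a*t^2) is sqrt(pi/a)*e^(-omega^2/(4a)).
With a = 3: F(omega) = sqrt(pi/3)*e^(-omega^2/12)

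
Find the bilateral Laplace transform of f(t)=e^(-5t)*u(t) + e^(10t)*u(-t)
For e^(-5t)*u(t): L=1/(s + 5), Re(s) > -5
For e^(10t)*u(-t): L=-1/(s-10), Re(s) < 10
Combined: F(s)=1/(s + 5) - 1/(s-10), -5 < Re(s) < 10

Answer: 1/(s + 5) - 1/(s-10), ROC: -5 < Re(s) < 10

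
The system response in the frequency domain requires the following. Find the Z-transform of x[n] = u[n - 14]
Using the time-shift property: Z{u[n-14]} = z^(-14) * z/(z-1)
= z^(-13)/(z-1)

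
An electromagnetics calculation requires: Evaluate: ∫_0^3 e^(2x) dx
Antiderivative: (1/2)e^(2x)
Evaluate: (1/2)(e^6 - 1)

Answer: (e^6 - 1)/2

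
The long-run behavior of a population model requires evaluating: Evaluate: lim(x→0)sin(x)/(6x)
L'Hôpital (0/0): lim cos(x)/6 = 1/6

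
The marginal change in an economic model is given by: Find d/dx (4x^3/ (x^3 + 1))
Quotient rule: (f/g)' = (f'g - fg')/g²
f = 4x^3, f' = 12x^2
g = x^3 + 1, g' = 3x^2

Answer: (12x^2·(x^3 + 1) - 12x^5)/(x^3 + 1)²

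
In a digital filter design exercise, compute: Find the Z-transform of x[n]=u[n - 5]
Using the time-shift property: Z{u[n-5]}=z^(-5)*z/(z-1)
=z^(-4)/(z-1)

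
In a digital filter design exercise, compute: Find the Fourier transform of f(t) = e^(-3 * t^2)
The Fourier transform of a Gaussian e^(-a*t^2) is sqrt(pi/a)*e^(-omega^2/(4a)).
With a=3: F(omega)=sqrt(pi/3)*e^(-omega^2/12)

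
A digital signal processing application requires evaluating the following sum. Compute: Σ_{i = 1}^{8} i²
Using formula: Σ i^2=n(n+1)(2n+1)/6=8·9·17/6=204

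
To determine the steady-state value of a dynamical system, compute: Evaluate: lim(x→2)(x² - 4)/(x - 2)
Factor: (x² - 4) = (x-2)(x+2)
Cancel (x-2): lim(x→2) (x+2) = 4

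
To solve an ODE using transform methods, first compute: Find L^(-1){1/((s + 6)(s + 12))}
Partial fractions: 1/((s+6)(s+12)) = A/(s+6)+B/(s+12)
Cover-up: A = 1/(s+12)|_{s = -6} = 1/6; B = 1/(s+6)|_{s = -12} = -1/6
L^(-1) = (1/6)e^(-6t) - (1/6)e^(-12t)

Answer: (1/6)(e^(-6t) - e^(-12t))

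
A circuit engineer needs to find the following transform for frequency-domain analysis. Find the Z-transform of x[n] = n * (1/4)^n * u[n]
Using the property Z{n*a^n*u[n]}=az/(z-a)^2
With a=1/4: X(z)=(1/4)z/(z - 1/4)^2, |z| > 1/4

Answer: (1/4)z/(z - 1/4)^2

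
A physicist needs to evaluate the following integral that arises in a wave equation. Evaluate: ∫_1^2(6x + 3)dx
Step 1: Find antiderivative F(x) = 3x^2 + 3x
Step 2: F(2) - F(1) = 18 - (6) = 12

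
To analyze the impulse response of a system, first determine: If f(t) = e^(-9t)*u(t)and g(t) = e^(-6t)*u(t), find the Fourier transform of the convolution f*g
By the convolution theorem: F{f*g} = F(omega)*G(omega)
F(omega) = 1/(9 + j*omega), G(omega) = 1/(6 + j*omega)
F{f*g} = 1/((9 + j*omega)(6 + j*omega))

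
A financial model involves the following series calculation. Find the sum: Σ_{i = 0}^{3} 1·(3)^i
Geometric series: S=a(1 - r^n)/(1 - r)
a=1, r=3, n=4
S=1(1-81)/-2=40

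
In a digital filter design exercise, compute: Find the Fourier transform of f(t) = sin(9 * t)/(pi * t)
sin(W*t)/(pi*t)=(W/pi)*sinc(W*t/pi) is the impulse response of the ideal low-pass filter with cutoff W (here W=9).
Its Fourier transform is a rectangular function:
F(omega)=1 for |omega| < 9, 0 otherwise

Answer: rect(omega/18) [i.e., 1 for |omega| < 9, 0 otherwise]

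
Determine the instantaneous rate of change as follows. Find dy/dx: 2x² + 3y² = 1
Differentiate: 4x + 6y·(dy/dx)=0
dy/dx=-4x/(6y)=-(2/3)·(x/y)

Answer: dy/dx=-(2/3)·(x/y)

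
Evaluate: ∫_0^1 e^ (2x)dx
Antiderivative: (1/2)e^(2x)
Evaluate: (1/2)(e^2 - 1)

Answer: (e^2 - 1)/2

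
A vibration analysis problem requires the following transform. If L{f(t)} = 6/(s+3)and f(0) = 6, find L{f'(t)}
L{f'(t)} = s·F(s) - f(0) = 6s/(s+3)-6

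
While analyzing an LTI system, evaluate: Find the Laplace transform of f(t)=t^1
L{t^n}=n!/s^(n+1)
L{t^1}=1!/s^2=1/s^2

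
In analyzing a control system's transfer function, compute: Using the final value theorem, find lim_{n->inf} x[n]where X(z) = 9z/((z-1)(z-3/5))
Final value theorem: lim x[n]=lim_{z->1} (z-1) * X(z)
(z-1) * X(z)=9z/(z-3/5)
As z->1: 9/(1-3/5)=9/(2/5)=45/2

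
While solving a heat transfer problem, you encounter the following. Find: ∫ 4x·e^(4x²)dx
Let u=4x², du=8x dx
∫ (1/2)e^u du=e^u/2+C

Answer: e^(4x²)/2+C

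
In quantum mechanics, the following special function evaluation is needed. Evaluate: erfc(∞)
erfc(x)=1 - erf(x); erfc(∞)=1 - erf(∞)=1-1=0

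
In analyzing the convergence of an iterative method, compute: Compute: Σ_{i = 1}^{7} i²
Using formula: Σ i^2=n(n+1)(2n+1)/6=7·8·15/6=140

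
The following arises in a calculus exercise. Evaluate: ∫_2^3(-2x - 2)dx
Step 1: Find antiderivative F(x) = -x^2-2x
Step 2: F(3) - F(2) = -15 - (-8) = -7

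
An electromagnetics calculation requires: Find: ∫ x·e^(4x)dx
Integration by parts: u = x, dv = e^(4x) dx
du = dx, v = e^(4x)/4
= x·e^(4x)/4 - ∫ e^(4x)/4 dx
= x·e^(4x)/4 - e^(4x)/16+C

Answer: e^(4x)(x/4-1/16)+C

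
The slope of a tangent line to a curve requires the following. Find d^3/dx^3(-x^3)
Apply power rule 3 times:
d^1: -3x^2
d^2: -6x
d^3: -6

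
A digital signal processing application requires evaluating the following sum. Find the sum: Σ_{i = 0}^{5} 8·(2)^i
Geometric series: S=a(1 - r^n)/(1 - r)
a=8, r=2, n=6
S=8(1 - 64)/-1=504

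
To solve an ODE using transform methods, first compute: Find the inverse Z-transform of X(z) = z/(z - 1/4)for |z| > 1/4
Standard pair: z/(z-a) <-> a^n * u[n] for causal signals
With a = 1/4: x[n] = (1/4)^n * u[n]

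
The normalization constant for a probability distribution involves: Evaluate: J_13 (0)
J_n(0) = 0 for all n > 0 (Bessel function of first kind)
J_13(0) = 0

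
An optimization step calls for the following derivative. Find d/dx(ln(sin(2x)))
Chain rule: d/dx[ln(u)]=u'/u where u=sin(2x)
u'=2cos(2x)

Answer: (2cos(2x))/(sin(2x))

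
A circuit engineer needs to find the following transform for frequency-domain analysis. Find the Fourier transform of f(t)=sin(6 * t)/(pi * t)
sin(W * t)/(pi * t) = (W/pi) * sinc(W * t/pi) is the impulse response of the ideal low-pass filter with cutoff W (here W = 6).
Its Fourier transform is a rectangular function:
F(omega) = 1 for |omega| < 6, 0 otherwise

Answer: rect(omega/12) [i.e., 1 for |omega| < 6, 0 otherwise]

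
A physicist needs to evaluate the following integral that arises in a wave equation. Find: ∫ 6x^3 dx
Using power rule: ∫ 6x^3 dx=6/4 x^4 + C=(3/2)x^4 + C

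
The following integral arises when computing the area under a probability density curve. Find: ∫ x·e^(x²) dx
Let u = x², du = 2x dx
∫ (1/2)e^u du = e^u/2 + C

Answer: e^(x²)/2 + C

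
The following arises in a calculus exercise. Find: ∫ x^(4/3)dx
Power rule: ∫ x^(4/3) dx = x^(7/3)/(7/3) + C

Answer: (3/7)·x^(7/3) + C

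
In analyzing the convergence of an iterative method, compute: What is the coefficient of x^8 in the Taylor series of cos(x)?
cos(x)=Σ (-1)^k x^(2k)/(2k)!
For x^8: (-1)^4/8!=1/40320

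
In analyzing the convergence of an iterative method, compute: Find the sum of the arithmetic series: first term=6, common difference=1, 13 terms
Last term: a_n = 6+(13-1)·1 = 18
Sum = n(a_1+a_n)/2 = 13(6+18)/2 = 156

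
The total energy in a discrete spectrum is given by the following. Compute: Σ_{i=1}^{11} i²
Using formula: Σ i^2=n(n+1)(2n+1)/6=11·12·23/6=506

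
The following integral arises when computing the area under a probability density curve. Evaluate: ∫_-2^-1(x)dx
Step 1: Find antiderivative F(x) = (1/2)x^2
Step 2: F(-1) - F(-2) = 1/2 - (2) = -3/2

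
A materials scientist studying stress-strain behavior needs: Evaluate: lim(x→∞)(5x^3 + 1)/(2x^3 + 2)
Divide numerator and denominator by x^3:
lim (5+1/x^3)/(2+2/x^3)=5/2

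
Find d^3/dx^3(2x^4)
Apply power rule 3 times:
d^1: 8x^3
d^2: 24x^2
d^3: 48x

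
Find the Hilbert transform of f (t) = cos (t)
The Hilbert transform shifts each frequency component by -pi/2.
H{cos(wt)}=sin(wt)
With w=1: H{cos(t)}=sin(t)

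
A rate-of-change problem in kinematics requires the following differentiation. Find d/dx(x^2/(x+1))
Quotient rule: (f/g)'=(f'g - fg')/g²
f=x^2, f'=2x
g=x + 1, g'=1

Answer: (2x·(x + 1) - x^2)/(x + 1)²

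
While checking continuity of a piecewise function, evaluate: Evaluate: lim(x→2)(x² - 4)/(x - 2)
Factor: (x² - 4)=(x-2)(x + 2)
Cancel (x-2): lim(x→2) (x + 2)=4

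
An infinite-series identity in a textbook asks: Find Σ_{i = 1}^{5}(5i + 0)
=5·Σ i + 0·5=5·15 + 0=75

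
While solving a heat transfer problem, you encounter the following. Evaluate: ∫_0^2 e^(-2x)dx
Antiderivative: (1/(-2))e^(-2x)
Evaluate: (1/(-2))(e^-4 - 1)

Answer: (e^-4 - 1)/(-2)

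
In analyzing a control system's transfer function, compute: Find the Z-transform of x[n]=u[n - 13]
Using the time-shift property: Z{u[n-13]}=z^(-13) * z/(z-1)
=z^(-12)/(z-1)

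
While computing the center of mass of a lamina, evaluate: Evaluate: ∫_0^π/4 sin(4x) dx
Antiderivative: -cos(4x)/4
Evaluate at bounds: [-cos(4·π/4)/4] - [-cos(4·0)/4]
=(-(-1) + (1))/4=1/2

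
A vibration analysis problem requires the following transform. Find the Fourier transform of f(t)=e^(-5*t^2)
The Fourier transform of a Gaussian e^(-a*t^2) is sqrt(pi/a)*e^(-omega^2/(4a)).
With a = 5: F(omega) = sqrt(pi/5)*e^(-omega^2/20)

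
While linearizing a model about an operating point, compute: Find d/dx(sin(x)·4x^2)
Product rule: (fg)' = f'g + fg'
f = sin(x), f' = cos(x)
g = 4x^2, g' = 8x

Answer: 4·cos(x)·x^2 + 8·sin(x)·x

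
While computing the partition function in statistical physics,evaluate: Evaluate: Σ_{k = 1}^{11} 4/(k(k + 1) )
Partial fractions: 4/(k(k + 1))=4/k - 4/(k + 1)
Telescoping sum: 4(1 - 1/12)=4·11/12

Answer: 11/3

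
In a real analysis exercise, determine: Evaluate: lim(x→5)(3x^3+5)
Polynomial is continuous, so substitute x=5:
3·5^3+5=380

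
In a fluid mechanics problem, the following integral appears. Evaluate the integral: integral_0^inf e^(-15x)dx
integral_0^inf e^(-15x) dx = [-1/15 * e^(-15x)]_0^inf
= 0 - (-1/15) = 1/15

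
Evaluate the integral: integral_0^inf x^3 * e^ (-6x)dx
This is a Gamma integral. Substitute u=6x (du=6 dx):
integral_0^inf x^3 * e^(-6x) dx=(1/6^4) integral_0^inf u^3 * e^(-u) du
=Gamma(4)/6^4=3!/6^4=6/1296

Answer: 1/216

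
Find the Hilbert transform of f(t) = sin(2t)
The Hilbert transform shifts each frequency component by -pi/2.
H{sin(wt)}=-cos(wt)
With w=2: H{sin(2t)}=-cos(2t)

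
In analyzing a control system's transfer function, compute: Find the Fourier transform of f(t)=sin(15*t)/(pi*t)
sin(W*t)/(pi*t) = (W/pi)*sinc(W*t/pi) is the impulse response of the ideal low-pass filter with cutoff W (here W = 15).
Its Fourier transform is a rectangular function:
F(omega) = 1 for |omega| < 15, 0 otherwise

Answer: rect(omega/30) [i.e., 1 for |omega| < 15, 0 otherwise]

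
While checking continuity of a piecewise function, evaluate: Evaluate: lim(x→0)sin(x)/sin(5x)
sin(u) ≈ u for small u:
sin(x)/sin(5x) ≈ x/(5x) = 1/5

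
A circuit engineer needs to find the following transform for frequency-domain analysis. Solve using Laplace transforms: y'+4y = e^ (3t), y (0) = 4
Take L: sY - 4 + 4Y = 1/(s-3)
Y(s + 4) = 1/(s-3) + 4
Y = 1/((s-3)(s + 4)) + 4/(s + 4)
Partial fractions: 1/((s-3)(s + 4)) = (1/7)/(s-3) - (1/7)/(s + 4)
So Y = (1/7)/(s-3) + (27/7)/(s + 4)
Inverse Laplace transform (L^(-1){1/(s-3)} = e^(3t), L^(-1){1/(s + 4)} = e^(-4t)):

Answer: y(t) = (1/7)·e^(3t) + (27/7)·e^(-4t)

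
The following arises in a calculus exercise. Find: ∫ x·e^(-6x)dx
Integration by parts: u=x, dv=e^(-6x) dx
du=dx, v=e^(-6x)/(-6)
=x·e^(-6x)/(-6) - ∫ e^(-6x)/(-6) dx
=x·e^(-6x)/(-6) - e^(-6x)/36 + C

Answer: e^(-6x)(x/(-6) - 1/36) + C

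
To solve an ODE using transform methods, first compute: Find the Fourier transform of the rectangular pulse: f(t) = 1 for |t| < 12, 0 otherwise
F(omega) = integral from -12 to 12 of e^(-j*omega*t) dt
= 2*sin(12*omega)/omega = 24*sinc(12*omega/pi)

Answer: 2*sin(12*omega)/omega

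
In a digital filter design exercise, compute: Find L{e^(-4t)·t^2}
First shifting: L{e^(at)f(t)}=F(s-a)
L{t^2}=2/s^3
Shift s → s + 4: 2/(s + 4)^3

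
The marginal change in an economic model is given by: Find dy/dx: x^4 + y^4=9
Differentiate: 4x^3 + 4y^3·(dy/dx) = 0
dy/dx = -4x^3/(4y^3)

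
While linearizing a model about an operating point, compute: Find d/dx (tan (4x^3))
Chain rule: d/dx[tan(u)]=sec²(u)·u' where u=4x^3
u'=12x^2

Answer: 12x^2·sec²(4x^3)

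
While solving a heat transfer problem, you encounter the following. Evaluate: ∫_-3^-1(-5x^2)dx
Step 1: Find antiderivative F(x)=(-5/3)x^3
Step 2: F(-1) - F(-3)=5/3 - (45)=-130/3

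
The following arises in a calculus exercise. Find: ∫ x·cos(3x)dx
By parts: u=x, dv=cos(3x) dx
du=dx, v=sin(3x)/3
=x·sin(3x)/3+cos(3x)/3²+C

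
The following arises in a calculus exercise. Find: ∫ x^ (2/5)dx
Power rule: ∫ x^(2/5) dx = x^(7/5)/(7/5)+C

Answer: (5/7)·x^(7/5)+C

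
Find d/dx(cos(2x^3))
Chain rule: d/dx[cos(u)] = -sin(u)·u' where u = 2x^3
u' = 6x^2

Answer: -6x^2·sin(2x^3)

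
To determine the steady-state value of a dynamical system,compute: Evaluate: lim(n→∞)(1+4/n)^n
This is the definition of e^4: lim(1+4/n)^n = e^4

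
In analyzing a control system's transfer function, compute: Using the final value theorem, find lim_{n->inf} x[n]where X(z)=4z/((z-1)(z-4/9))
Final value theorem: lim x[n]=lim_{z->1} (z-1)*X(z)
(z-1)*X(z)=4z/(z-4/9)
As z->1: 4/(1 - 4/9)=4/(5/9)=36/5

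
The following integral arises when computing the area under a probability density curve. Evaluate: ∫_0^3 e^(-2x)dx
Antiderivative: (1/(-2))e^(-2x)
Evaluate: (1/(-2))(e^-6 - 1)

Answer: (e^-6 - 1)/(-2)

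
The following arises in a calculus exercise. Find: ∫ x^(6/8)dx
Power rule: ∫ x^(3/4) dx = x^(7/4)/(7/4) + C

Answer: (4/7)·x^(7/4) + C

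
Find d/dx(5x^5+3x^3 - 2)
Power rule: d/dx(ax^n) = n·a·x^(n-1)
Term by term: 25·x^4 + 9·x^2

Answer: 25x^4 + 9x^2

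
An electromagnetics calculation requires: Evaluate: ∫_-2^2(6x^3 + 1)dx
Step 1: Find antiderivative F(x) = (3/2)x^4 + x
Step 2: F(2) - F(-2) = 26 - (22) = 4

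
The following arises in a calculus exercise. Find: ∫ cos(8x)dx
Using substitution u=8x: ∫ cos(u) du/8=sin(u)/8+C

Answer: (1/8)sin(8x)+C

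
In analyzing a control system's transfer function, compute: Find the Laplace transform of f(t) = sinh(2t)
L{sinh(at)} = a/(s²-a²)
L{sinh(2t)} = 2/(s²-4)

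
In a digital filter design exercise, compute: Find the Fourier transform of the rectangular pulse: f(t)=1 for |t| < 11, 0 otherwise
F(omega)=integral from -11 to 11 of e^(-j * omega * t) dt
=2 * sin(11 * omega)/omega=22 * sinc(11 * omega/pi)

Answer: 2 * sin(11 * omega)/omega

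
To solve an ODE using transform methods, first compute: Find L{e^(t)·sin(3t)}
First shifting: L{e^(at)f(t)}=F(s-a)
L{sin(3t)}=3/(s²+9)
Shift: 3/((s-1)²+9)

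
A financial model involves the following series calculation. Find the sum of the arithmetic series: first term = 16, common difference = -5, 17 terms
Last term: a_n=16 + (17 - 1)·-5=-64
Sum=n(a_1 + a_n)/2=17(16 + (-64))/2=-408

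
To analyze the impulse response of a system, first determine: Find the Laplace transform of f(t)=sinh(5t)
L{sinh(at)}=a/(s²-a²)
L{sinh(5t)}=5/(s²-25)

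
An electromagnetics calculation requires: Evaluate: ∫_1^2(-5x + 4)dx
Step 1: Find antiderivative F(x) = (-5/2)x^2+4x
Step 2: F(2) - F(1) = -2 - (3/2) = -7/2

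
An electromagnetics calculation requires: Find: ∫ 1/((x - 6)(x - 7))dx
Partial fractions: 1/((x-6)(x-7))=A/(x-6) + B/(x-7)
A=-1, B=1
∫ [-1· 1/(x-6) + 1· 1/(x-7)] dx
=(1)[ln|x-7| - ln|x-6|] + C

Answer: ln|(x-7)/(x-6)| + C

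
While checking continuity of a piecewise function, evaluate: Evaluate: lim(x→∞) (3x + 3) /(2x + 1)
Divide numerator and denominator by x:
lim (3 + 3/x)/(2 + 1/x) = 3/2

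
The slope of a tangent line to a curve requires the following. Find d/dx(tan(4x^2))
Chain rule: d/dx[tan(u)]=sec²(u)·u' where u=4x^2
u'=8x

Answer: 8x·sec²(4x^2)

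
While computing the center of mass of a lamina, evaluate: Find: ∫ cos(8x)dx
Using substitution u = 8x: ∫ cos(u) du/8 = sin(u)/8+C

Answer: (1/8)sin(8x)+C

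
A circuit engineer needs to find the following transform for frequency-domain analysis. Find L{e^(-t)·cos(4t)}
First shifting: L{e^(at)f(t)} = F(s-a)
L{cos(4t)} = s/(s²+16)
Shift: (s+1)/((s+1)²+16)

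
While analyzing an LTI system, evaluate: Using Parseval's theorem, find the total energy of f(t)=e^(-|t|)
Parseval's theorem: E=integral |f(t)|^2 dt=(1/2pi) integral |F(omega)|^2 domega
E=integral_{-inf}^{inf} e^(-2|t|) dt=2 * integral_0^inf e^(-2t) dt=2/(2 * 1)=1/1

Answer: 1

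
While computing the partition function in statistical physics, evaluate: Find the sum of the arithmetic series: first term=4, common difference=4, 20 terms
Last term: a_n=4 + (20 - 1)·4=80
Sum=n(a_1 + a_n)/2=20(4 + 80)/2=840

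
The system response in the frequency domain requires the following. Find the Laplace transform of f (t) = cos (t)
L{cos(wt)}=s/(s² + w²)
L{cos(t)}=s/(s² + 1)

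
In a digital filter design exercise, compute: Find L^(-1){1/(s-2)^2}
L^(-1){1/(s-a)^n}=t^(n-1)·e^(at)/(n-1)!
Here a=2, n=2: t^1·e^(2t)/1

Answer: t·e^(2t)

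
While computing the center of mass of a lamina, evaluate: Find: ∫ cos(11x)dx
Using substitution u = 11x: ∫ cos(u) du/11 = sin(u)/11 + C

Answer: (1/11)sin(11x) + C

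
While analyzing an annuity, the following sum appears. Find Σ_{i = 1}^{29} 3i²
= 3·n(n+1)(2n+1)/6 = 3·29·30·59/6 = 25665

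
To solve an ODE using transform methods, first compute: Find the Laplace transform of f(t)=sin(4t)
L{sin(wt)}=w/(s²+w²)
L{sin(4t)}=4/(s²+16)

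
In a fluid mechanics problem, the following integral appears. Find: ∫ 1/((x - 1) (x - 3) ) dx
Partial fractions: 1/((x-1)(x-3)) = A/(x-1) + B/(x-3)
A = -1/2, B = 1/2
∫ [-1/2· 1/(x-1) + 1/2· 1/(x-3)] dx
= (1/2)[ln|x-3| - ln|x-1|] + C

Answer: (1/2)·ln|(x-3)/(x-1)| + C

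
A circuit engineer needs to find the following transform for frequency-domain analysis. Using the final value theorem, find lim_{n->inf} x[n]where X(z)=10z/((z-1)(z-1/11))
Final value theorem: lim x[n] = lim_{z->1} (z-1)*X(z)
(z-1)*X(z) = 10z/(z-1/11)
As z->1: 10/(1-1/11) = 10/(10/11) = 11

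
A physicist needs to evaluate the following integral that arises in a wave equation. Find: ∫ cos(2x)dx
Using substitution u = 2x: ∫ cos(u) du/2 = sin(u)/2+C

Answer: (1/2)sin(2x)+C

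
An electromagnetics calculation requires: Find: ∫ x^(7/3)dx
Power rule: ∫ x^(7/3) dx=x^(10/3)/(10/3)+C

Answer: (3/10)·x^(10/3)+C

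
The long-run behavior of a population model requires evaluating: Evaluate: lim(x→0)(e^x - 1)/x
L'Hôpital (0/0): lim e^x/1 = 1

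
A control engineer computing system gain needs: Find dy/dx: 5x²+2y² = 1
Differentiate: 10x+4y·(dy/dx) = 0
dy/dx = -10x/(4y) = -(5/2)·(x/y)

Answer: dy/dx = -(5/2)·(x/y)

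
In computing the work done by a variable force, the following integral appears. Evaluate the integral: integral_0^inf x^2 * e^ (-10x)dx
This is a Gamma integral. Substitute u = 10x (du = 10 dx):
integral_0^inf x^2*e^(-10x) dx = (1/10^3) integral_0^inf u^2*e^(-u) du
= Gamma(3)/10^3 = 2!/10^3 = 2/1000

Answer: 1/500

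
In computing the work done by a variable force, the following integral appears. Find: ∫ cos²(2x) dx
Using identity cos²(u)=(1 + cos(2u))/2:
∫ (1 + cos(4x))/2 dx=x/2 + sin(4x)/8 + C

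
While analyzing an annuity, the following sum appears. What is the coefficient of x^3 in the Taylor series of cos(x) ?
cos(x) has only even powers. Coefficient of x^3=0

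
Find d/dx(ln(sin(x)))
Chain rule: d/dx[ln(u)]=u'/u where u=sin(x)
u'=cos(x)

Answer: (cos(x))/(sin(x))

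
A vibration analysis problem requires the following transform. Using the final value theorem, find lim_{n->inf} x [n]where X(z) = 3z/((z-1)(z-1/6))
Final value theorem: lim x[n] = lim_{z->1} (z-1)*X(z)
(z-1)*X(z) = 3z/(z-1/6)
As z->1: 3/(1-1/6) = 3/(5/6) = 18/5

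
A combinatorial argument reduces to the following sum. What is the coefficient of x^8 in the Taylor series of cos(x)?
cos(x) = Σ (-1)^k x^(2k)/(2k)!
For x^8: (-1)^4/8! = 1/40320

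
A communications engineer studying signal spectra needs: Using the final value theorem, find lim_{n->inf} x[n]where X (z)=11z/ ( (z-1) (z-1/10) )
Final value theorem: lim x[n] = lim_{z->1} (z-1) * X(z)
(z-1) * X(z) = 11z/(z-1/10)
As z->1: 11/(1 - 1/10) = 11/(9/10) = 110/9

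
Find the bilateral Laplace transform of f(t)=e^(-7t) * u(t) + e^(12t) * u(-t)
For e^(-7t) * u(t): L=1/(s+7), Re(s) > -7
For e^(12t) * u(-t): L=-1/(s-12), Re(s) < 12
Combined: F(s)=1/(s+7)-1/(s-12), -7 < Re(s) < 12

Answer: 1/(s+7)-1/(s-12), ROC: -7 < Re(s) < 12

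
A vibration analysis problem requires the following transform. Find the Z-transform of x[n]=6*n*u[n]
Z{n * u[n]}=z/(z-1)^2
By linearity: Z{6 * n * u[n]}=6z/(z-1)^2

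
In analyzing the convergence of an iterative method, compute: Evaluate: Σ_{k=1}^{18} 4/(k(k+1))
Partial fractions: 4/(k(k + 1))=4/k - 4/(k + 1)
Telescoping sum: 4(1 - 1/19)=4·18/19

Answer: 72/19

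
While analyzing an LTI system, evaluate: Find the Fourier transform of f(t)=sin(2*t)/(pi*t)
sin(W*t)/(pi*t)=(W/pi)*sinc(W*t/pi) is the impulse response of the ideal low-pass filter with cutoff W (here W=2).
Its Fourier transform is a rectangular function:
F(omega)=1 for |omega| < 2, 0 otherwise

Answer: rect(omega/4) [i.e., 1 for |omega| < 2, 0 otherwise]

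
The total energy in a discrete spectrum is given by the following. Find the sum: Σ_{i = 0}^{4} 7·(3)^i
Geometric series: S = a(1 - r^n)/(1 - r)
a = 7, r = 3, n = 5
S = 7(1-243)/-2 = 847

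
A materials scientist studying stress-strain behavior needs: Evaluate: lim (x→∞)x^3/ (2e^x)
Apply L'Hôpital 3 times (∞/∞ each time):
Eventually get 3!/(2e^x) → 0

Answer: 0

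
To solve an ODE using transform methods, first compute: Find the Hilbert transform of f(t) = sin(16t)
The Hilbert transform shifts each frequency component by -pi/2.
H{sin(wt)}=-cos(wt)
With w=16: H{sin(16t)}=-cos(16t)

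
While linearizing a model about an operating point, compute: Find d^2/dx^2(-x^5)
Apply power rule 2 times:
d^1: -5x^4
d^2: -20x^3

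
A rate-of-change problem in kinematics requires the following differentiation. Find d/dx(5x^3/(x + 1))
Quotient rule: (f/g)' = (f'g - fg')/g²
f = 5x^3, f' = 15x^2
g = x + 1, g' = 1

Answer: (15x^2·(x + 1) - 5x^3)/(x + 1)²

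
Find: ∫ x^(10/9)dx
Power rule: ∫ x^(10/9) dx = x^(19/9)/(19/9)+C

Answer: (9/19)·x^(19/9)+C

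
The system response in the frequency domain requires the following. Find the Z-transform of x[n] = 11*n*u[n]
Z{n*u[n]} = z/(z-1)^2
By linearity: Z{11*n*u[n]} = 11z/(z-1)^2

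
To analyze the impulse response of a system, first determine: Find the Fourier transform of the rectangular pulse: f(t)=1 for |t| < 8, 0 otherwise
F(omega) = integral from -8 to 8 of e^(-j * omega * t) dt
= 2 * sin(8 * omega)/omega = 16 * sinc(8 * omega/pi)

Answer: 2 * sin(8 * omega)/omega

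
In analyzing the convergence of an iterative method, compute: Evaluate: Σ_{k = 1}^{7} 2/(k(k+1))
Partial fractions: 2/(k(k+1)) = 2/k - 2/(k+1)
Telescoping sum: 2(1-1/8) = 2·7/8

Answer: 7/4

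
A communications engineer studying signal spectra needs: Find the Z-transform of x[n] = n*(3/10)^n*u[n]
Using the property Z{n * a^n * u[n]}=az/(z-a)^2
With a=3/10: X(z)=(3/10)z/(z - 3/10)^2, |z| > 3/10

Answer: (3/10)z/(z - 3/10)^2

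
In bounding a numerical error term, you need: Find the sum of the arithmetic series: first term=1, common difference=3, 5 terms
Last term: a_n = 1 + (5 - 1)·3 = 13
Sum = n(a_1 + a_n)/2 = 5(1 + 13)/2 = 35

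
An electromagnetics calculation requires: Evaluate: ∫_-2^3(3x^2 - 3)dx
Step 1: Find antiderivative F(x) = x^3-3x
Step 2: F(3) - F(-2) = 18 - (-2) = 20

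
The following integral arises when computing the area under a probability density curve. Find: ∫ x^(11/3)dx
Power rule: ∫ x^(11/3) dx=x^(14/3)/(14/3) + C

Answer: (3/14)·x^(14/3) + C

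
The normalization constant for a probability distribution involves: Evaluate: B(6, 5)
B(x,y) = Γ(x)Γ(y)/Γ(x + y) = (x-1)!(y-1)!/(x + y-1)!
B(6,5) = 5!·4!/10! = 1/1260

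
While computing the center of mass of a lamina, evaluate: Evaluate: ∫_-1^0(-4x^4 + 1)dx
Step 1: Find antiderivative F(x) = (-4/5)x^5+x
Step 2: F(0) - F(-1) = 0 - (-1/5) = 1/5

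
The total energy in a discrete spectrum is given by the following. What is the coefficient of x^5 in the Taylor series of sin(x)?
sin(x) = Σ (-1)^k x^(2k + 1)/(2k + 1)!
For x^5: (-1)^2/5! = 1/120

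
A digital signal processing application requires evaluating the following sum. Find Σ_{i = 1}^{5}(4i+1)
=4·Σ i+1·5=4·15+5=65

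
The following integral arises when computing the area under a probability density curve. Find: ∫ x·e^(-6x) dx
Integration by parts: u = x, dv = e^(-6x) dx
du = dx, v = e^(-6x)/(-6)
= x·e^(-6x)/(-6) - ∫ e^(-6x)/(-6) dx
= x·e^(-6x)/(-6) - e^(-6x)/36+C

Answer: e^(-6x)(x/(-6)-1/36)+C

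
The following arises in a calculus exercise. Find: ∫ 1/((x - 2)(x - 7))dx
Partial fractions: 1/((x-2)(x-7)) = A/(x-2) + B/(x-7)
A = -1/5, B = 1/5
∫ [-1/5· 1/(x-2) + 1/5· 1/(x-7)] dx
= (1/5)[ln|x-7| - ln|x-2|] + C

Answer: (1/5)·ln|(x-7)/(x-2)| + C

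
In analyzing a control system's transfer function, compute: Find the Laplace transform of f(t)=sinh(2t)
L{sinh(at)}=a/(s²-a²)
L{sinh(2t)}=2/(s²-4)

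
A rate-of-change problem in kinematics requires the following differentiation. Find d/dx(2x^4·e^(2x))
Product rule: (fg)' = f'g+fg'
f = 2x^4, f' = 8x^3
g = e^(2x), g' = 2·e^(2x)

Answer: 8x^3·e^(2x)+4x^4·e^(2x)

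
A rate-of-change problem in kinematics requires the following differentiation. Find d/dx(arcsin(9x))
d/dx[arcsin(u)]=u'/√(1-u²), u=9x, u'=9

Answer: 9/√(1 - 81x²)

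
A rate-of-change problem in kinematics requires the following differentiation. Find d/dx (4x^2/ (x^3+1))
Quotient rule: (f/g)'=(f'g - fg')/g²
f=4x^2, f'=8x
g=x^3+1, g'=3x^2

Answer: (8x·(x^3+1)-12x^4)/(x^3+1)²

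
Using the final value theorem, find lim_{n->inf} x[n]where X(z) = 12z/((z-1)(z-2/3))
Final value theorem: lim x[n]=lim_{z->1} (z-1)*X(z)
(z-1)*X(z)=12z/(z-2/3)
As z->1: 12/(1 - 2/3)=12/(1/3)=36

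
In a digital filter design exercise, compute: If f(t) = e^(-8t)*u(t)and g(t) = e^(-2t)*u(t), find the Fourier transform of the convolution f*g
By the convolution theorem: F{f*g}=F(omega)*G(omega)
F(omega)=1/(8 + j*omega), G(omega)=1/(2 + j*omega)
F{f*g}=1/((8 + j*omega)(2 + j*omega))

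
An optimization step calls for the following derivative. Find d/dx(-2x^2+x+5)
Power rule: d/dx(ax^n) = n·a·x^(n-1)
Term by term: -4·x + 1

Answer: -4x + 1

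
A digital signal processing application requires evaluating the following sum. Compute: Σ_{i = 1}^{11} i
Using formula: Σ i^1 = n(n+1)/2 = 11·12/2 = 66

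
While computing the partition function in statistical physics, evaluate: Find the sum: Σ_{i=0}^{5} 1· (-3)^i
Geometric series: S = a(1 - r^n)/(1 - r)
a = 1, r = -3, n = 6
S = 1(1 - 729)/4 = -182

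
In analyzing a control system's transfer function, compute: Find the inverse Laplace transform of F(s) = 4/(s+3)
L^(-1){4/(s-a)} = c·e^(at)
Here a = -3, c = 4

Answer: 4e^(-3t)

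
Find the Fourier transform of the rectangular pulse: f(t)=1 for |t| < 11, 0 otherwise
F(omega)=integral from -11 to 11 of e^(-j * omega * t) dt
=2 * sin(11 * omega)/omega=22 * sinc(11 * omega/pi)

Answer: 2 * sin(11 * omega)/omega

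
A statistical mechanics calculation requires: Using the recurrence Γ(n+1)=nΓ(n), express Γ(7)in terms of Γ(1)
Γ(7) = 6Γ(6) = 6·5Γ(5) = ... = 6!·Γ(1) = 720·Γ(1)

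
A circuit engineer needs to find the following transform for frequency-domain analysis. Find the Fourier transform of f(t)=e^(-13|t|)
Using the standard pair: F{e^(-a|t|)}=2a/(a^2 + omega^2)
With a=13: F(omega)=26/(169 + omega^2)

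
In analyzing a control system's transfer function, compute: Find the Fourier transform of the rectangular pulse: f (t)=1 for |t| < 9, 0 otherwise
F(omega)=integral from -9 to 9 of e^(-j*omega*t) dt
=2*sin(9*omega)/omega=18*sinc(9*omega/pi)

Answer: 2*sin(9*omega)/omega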